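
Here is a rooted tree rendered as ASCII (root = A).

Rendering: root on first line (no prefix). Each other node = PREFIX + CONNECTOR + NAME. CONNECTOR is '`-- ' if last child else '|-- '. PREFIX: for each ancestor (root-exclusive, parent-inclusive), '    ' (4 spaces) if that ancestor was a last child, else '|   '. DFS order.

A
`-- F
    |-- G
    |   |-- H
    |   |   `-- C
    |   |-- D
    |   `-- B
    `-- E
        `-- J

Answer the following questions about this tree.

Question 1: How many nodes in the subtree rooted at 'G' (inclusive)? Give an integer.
Answer: 5

Derivation:
Subtree rooted at G contains: B, C, D, G, H
Count = 5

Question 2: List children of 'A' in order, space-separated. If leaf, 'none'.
Answer: F

Derivation:
Node A's children (from adjacency): F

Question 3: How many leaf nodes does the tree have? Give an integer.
Answer: 4

Derivation:
Leaves (nodes with no children): B, C, D, J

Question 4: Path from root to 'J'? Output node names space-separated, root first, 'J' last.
Answer: A F E J

Derivation:
Walk down from root: A -> F -> E -> J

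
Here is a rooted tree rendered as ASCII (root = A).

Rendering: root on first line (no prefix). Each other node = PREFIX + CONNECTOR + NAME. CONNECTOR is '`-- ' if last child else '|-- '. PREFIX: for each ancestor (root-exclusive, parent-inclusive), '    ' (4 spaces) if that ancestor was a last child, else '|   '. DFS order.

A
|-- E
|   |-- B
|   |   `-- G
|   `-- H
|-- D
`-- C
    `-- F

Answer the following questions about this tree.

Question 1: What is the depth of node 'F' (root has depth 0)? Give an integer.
Path from root to F: A -> C -> F
Depth = number of edges = 2

Answer: 2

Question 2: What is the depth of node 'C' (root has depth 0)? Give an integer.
Path from root to C: A -> C
Depth = number of edges = 1

Answer: 1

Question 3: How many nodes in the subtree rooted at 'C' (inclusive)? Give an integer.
Subtree rooted at C contains: C, F
Count = 2

Answer: 2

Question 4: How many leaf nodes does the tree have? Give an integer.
Answer: 4

Derivation:
Leaves (nodes with no children): D, F, G, H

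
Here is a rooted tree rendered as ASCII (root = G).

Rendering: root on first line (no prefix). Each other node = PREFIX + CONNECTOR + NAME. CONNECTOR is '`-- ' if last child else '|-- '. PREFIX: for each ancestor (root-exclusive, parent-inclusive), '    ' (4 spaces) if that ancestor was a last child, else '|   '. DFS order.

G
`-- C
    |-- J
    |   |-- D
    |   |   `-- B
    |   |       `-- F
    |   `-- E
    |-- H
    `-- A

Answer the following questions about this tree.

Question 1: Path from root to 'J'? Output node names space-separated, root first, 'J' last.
Walk down from root: G -> C -> J

Answer: G C J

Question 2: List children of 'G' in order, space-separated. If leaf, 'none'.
Node G's children (from adjacency): C

Answer: C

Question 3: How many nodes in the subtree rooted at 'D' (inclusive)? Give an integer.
Answer: 3

Derivation:
Subtree rooted at D contains: B, D, F
Count = 3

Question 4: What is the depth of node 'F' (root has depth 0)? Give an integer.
Path from root to F: G -> C -> J -> D -> B -> F
Depth = number of edges = 5

Answer: 5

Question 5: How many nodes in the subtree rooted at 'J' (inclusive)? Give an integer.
Subtree rooted at J contains: B, D, E, F, J
Count = 5

Answer: 5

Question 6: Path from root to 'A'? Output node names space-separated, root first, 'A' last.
Walk down from root: G -> C -> A

Answer: G C A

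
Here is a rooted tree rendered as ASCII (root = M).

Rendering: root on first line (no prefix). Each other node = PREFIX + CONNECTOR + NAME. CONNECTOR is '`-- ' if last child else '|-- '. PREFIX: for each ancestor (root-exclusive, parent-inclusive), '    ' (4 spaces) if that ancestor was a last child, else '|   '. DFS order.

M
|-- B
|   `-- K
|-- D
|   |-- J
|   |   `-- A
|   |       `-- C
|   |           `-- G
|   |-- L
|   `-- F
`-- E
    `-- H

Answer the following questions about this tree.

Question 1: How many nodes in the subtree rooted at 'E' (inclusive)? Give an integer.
Subtree rooted at E contains: E, H
Count = 2

Answer: 2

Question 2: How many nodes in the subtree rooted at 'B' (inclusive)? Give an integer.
Answer: 2

Derivation:
Subtree rooted at B contains: B, K
Count = 2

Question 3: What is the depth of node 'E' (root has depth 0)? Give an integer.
Answer: 1

Derivation:
Path from root to E: M -> E
Depth = number of edges = 1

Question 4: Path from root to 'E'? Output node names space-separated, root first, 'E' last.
Walk down from root: M -> E

Answer: M E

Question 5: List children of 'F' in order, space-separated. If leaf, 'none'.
Node F's children (from adjacency): (leaf)

Answer: none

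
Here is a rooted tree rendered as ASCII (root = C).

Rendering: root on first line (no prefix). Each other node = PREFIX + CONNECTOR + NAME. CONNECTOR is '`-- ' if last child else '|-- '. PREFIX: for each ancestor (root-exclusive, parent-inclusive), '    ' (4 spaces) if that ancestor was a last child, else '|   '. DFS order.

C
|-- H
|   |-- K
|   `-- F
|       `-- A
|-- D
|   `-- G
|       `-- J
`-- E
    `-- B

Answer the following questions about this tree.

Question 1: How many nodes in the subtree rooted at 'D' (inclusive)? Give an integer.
Subtree rooted at D contains: D, G, J
Count = 3

Answer: 3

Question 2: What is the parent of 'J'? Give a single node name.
Answer: G

Derivation:
Scan adjacency: J appears as child of G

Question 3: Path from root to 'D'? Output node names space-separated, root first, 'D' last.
Answer: C D

Derivation:
Walk down from root: C -> D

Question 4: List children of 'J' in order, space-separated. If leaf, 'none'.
Answer: none

Derivation:
Node J's children (from adjacency): (leaf)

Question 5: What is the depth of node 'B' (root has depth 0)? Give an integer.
Answer: 2

Derivation:
Path from root to B: C -> E -> B
Depth = number of edges = 2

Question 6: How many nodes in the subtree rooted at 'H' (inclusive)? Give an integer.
Answer: 4

Derivation:
Subtree rooted at H contains: A, F, H, K
Count = 4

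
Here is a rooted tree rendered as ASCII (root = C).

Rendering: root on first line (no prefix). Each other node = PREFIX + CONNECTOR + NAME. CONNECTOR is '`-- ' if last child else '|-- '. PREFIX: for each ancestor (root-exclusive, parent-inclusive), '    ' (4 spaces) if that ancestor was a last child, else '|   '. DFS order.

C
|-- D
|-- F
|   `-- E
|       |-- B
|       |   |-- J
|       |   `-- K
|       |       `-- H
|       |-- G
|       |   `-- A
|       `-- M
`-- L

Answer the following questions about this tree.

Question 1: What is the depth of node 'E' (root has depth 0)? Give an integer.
Answer: 2

Derivation:
Path from root to E: C -> F -> E
Depth = number of edges = 2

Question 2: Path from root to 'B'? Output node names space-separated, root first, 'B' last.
Answer: C F E B

Derivation:
Walk down from root: C -> F -> E -> B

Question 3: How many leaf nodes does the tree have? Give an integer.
Answer: 6

Derivation:
Leaves (nodes with no children): A, D, H, J, L, M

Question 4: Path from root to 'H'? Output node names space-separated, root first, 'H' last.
Answer: C F E B K H

Derivation:
Walk down from root: C -> F -> E -> B -> K -> H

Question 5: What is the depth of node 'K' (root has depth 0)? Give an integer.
Path from root to K: C -> F -> E -> B -> K
Depth = number of edges = 4

Answer: 4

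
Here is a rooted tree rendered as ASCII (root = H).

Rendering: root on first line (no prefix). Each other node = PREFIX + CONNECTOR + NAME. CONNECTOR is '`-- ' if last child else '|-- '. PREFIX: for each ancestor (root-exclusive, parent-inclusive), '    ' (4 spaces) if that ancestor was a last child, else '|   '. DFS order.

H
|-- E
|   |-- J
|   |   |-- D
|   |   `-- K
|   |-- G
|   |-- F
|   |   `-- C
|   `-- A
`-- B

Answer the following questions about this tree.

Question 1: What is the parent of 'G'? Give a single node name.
Scan adjacency: G appears as child of E

Answer: E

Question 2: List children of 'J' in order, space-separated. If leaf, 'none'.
Answer: D K

Derivation:
Node J's children (from adjacency): D, K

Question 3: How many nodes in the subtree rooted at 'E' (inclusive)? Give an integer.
Subtree rooted at E contains: A, C, D, E, F, G, J, K
Count = 8

Answer: 8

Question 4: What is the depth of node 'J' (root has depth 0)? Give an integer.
Path from root to J: H -> E -> J
Depth = number of edges = 2

Answer: 2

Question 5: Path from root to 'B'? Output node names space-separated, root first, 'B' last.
Answer: H B

Derivation:
Walk down from root: H -> B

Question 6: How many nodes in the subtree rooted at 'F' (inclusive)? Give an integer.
Answer: 2

Derivation:
Subtree rooted at F contains: C, F
Count = 2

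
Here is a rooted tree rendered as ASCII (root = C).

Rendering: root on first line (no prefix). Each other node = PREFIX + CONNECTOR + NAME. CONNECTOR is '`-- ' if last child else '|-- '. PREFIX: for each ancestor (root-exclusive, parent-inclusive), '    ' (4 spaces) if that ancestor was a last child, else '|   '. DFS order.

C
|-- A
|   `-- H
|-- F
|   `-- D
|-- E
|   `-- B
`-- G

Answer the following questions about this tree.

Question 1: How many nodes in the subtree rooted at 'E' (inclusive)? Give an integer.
Answer: 2

Derivation:
Subtree rooted at E contains: B, E
Count = 2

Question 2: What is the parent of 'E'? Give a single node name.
Scan adjacency: E appears as child of C

Answer: C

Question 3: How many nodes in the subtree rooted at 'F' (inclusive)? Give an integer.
Answer: 2

Derivation:
Subtree rooted at F contains: D, F
Count = 2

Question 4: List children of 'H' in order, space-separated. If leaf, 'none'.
Answer: none

Derivation:
Node H's children (from adjacency): (leaf)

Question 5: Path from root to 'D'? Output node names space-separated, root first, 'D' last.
Answer: C F D

Derivation:
Walk down from root: C -> F -> D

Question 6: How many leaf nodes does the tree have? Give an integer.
Answer: 4

Derivation:
Leaves (nodes with no children): B, D, G, H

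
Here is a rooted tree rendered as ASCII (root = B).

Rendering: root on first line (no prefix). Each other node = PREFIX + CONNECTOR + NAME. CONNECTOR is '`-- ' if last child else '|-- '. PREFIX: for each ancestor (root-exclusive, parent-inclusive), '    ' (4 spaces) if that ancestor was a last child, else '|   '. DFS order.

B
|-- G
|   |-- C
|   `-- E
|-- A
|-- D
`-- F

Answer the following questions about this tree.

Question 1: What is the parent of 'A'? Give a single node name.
Scan adjacency: A appears as child of B

Answer: B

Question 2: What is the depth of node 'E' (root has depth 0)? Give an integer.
Path from root to E: B -> G -> E
Depth = number of edges = 2

Answer: 2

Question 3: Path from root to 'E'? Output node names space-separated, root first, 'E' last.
Walk down from root: B -> G -> E

Answer: B G E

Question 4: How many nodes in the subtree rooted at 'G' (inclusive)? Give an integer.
Subtree rooted at G contains: C, E, G
Count = 3

Answer: 3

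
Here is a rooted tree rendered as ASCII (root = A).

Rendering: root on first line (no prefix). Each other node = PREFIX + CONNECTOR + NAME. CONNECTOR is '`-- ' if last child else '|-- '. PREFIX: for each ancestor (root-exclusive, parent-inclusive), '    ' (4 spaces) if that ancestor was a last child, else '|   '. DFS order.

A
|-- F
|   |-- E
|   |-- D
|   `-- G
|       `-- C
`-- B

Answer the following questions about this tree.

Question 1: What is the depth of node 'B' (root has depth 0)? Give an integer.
Answer: 1

Derivation:
Path from root to B: A -> B
Depth = number of edges = 1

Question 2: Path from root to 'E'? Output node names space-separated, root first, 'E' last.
Answer: A F E

Derivation:
Walk down from root: A -> F -> E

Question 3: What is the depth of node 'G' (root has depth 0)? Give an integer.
Path from root to G: A -> F -> G
Depth = number of edges = 2

Answer: 2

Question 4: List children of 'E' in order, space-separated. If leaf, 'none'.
Node E's children (from adjacency): (leaf)

Answer: none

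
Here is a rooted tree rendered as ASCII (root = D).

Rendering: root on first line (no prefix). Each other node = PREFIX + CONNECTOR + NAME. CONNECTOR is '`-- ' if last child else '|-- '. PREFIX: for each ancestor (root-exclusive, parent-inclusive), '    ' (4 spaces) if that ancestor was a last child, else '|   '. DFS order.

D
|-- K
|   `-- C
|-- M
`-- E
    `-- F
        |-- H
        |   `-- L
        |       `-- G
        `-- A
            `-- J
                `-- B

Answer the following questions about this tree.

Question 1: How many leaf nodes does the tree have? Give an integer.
Leaves (nodes with no children): B, C, G, M

Answer: 4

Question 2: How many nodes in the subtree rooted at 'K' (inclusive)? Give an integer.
Answer: 2

Derivation:
Subtree rooted at K contains: C, K
Count = 2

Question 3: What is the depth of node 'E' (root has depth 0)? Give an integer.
Path from root to E: D -> E
Depth = number of edges = 1

Answer: 1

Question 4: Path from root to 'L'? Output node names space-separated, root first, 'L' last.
Walk down from root: D -> E -> F -> H -> L

Answer: D E F H L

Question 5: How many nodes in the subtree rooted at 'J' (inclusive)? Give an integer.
Answer: 2

Derivation:
Subtree rooted at J contains: B, J
Count = 2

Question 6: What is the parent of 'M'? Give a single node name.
Scan adjacency: M appears as child of D

Answer: D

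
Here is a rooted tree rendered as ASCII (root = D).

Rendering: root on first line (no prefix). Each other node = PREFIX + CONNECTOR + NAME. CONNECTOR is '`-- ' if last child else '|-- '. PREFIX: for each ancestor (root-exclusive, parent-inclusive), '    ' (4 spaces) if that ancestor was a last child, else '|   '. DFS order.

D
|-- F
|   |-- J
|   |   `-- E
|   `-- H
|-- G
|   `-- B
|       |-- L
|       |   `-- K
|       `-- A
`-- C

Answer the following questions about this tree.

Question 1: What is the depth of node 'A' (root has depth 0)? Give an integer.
Answer: 3

Derivation:
Path from root to A: D -> G -> B -> A
Depth = number of edges = 3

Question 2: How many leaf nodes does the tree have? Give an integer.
Leaves (nodes with no children): A, C, E, H, K

Answer: 5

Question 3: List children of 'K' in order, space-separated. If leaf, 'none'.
Node K's children (from adjacency): (leaf)

Answer: none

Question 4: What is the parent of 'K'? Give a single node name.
Answer: L

Derivation:
Scan adjacency: K appears as child of L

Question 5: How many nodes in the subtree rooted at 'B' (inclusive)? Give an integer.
Answer: 4

Derivation:
Subtree rooted at B contains: A, B, K, L
Count = 4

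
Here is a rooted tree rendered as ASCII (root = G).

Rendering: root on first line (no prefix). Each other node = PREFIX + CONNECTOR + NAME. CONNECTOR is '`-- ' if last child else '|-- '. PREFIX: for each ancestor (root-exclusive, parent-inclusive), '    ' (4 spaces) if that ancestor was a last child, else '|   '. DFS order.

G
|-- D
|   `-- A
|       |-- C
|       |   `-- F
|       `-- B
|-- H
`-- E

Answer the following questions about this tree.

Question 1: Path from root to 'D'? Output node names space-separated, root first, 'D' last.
Answer: G D

Derivation:
Walk down from root: G -> D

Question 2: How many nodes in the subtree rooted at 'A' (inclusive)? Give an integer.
Answer: 4

Derivation:
Subtree rooted at A contains: A, B, C, F
Count = 4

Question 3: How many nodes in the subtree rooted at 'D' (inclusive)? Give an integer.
Subtree rooted at D contains: A, B, C, D, F
Count = 5

Answer: 5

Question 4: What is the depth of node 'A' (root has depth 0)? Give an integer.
Answer: 2

Derivation:
Path from root to A: G -> D -> A
Depth = number of edges = 2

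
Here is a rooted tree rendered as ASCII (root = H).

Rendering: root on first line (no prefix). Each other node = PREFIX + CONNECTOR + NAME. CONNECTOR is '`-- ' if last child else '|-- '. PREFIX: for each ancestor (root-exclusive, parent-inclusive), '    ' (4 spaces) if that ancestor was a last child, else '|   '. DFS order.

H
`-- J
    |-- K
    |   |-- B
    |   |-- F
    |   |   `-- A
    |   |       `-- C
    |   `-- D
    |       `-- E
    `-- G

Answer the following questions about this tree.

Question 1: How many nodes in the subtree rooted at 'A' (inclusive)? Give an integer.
Answer: 2

Derivation:
Subtree rooted at A contains: A, C
Count = 2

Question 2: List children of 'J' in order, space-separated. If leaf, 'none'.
Node J's children (from adjacency): K, G

Answer: K G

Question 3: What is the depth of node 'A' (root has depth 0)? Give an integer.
Answer: 4

Derivation:
Path from root to A: H -> J -> K -> F -> A
Depth = number of edges = 4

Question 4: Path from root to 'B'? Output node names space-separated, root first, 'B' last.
Walk down from root: H -> J -> K -> B

Answer: H J K B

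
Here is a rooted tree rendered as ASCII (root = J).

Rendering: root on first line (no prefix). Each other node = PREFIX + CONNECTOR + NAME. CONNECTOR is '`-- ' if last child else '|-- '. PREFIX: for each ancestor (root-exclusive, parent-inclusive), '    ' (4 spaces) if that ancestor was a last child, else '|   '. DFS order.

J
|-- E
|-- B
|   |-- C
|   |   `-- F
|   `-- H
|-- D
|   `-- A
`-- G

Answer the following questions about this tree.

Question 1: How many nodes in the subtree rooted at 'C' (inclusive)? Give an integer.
Subtree rooted at C contains: C, F
Count = 2

Answer: 2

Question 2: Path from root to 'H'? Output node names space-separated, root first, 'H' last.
Answer: J B H

Derivation:
Walk down from root: J -> B -> H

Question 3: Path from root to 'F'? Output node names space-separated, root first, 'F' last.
Answer: J B C F

Derivation:
Walk down from root: J -> B -> C -> F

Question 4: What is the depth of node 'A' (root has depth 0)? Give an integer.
Answer: 2

Derivation:
Path from root to A: J -> D -> A
Depth = number of edges = 2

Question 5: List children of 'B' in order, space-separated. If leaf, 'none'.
Node B's children (from adjacency): C, H

Answer: C H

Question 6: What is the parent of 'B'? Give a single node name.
Scan adjacency: B appears as child of J

Answer: J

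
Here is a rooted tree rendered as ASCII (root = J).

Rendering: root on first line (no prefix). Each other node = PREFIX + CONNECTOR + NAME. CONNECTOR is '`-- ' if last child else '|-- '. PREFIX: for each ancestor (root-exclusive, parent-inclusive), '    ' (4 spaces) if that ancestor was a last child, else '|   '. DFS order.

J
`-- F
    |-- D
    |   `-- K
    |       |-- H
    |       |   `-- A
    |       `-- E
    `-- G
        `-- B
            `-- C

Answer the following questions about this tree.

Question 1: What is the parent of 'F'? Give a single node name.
Answer: J

Derivation:
Scan adjacency: F appears as child of J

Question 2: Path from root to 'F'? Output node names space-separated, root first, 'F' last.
Walk down from root: J -> F

Answer: J F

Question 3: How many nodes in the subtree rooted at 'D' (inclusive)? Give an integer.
Answer: 5

Derivation:
Subtree rooted at D contains: A, D, E, H, K
Count = 5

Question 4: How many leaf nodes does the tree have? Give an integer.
Leaves (nodes with no children): A, C, E

Answer: 3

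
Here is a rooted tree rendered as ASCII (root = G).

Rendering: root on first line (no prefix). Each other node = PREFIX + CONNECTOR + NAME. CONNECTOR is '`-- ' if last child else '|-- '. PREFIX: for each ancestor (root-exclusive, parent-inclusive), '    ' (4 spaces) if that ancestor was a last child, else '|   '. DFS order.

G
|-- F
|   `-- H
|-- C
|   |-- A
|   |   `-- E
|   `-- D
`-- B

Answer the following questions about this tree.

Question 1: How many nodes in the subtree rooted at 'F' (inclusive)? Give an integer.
Answer: 2

Derivation:
Subtree rooted at F contains: F, H
Count = 2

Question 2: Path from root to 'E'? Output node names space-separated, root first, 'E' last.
Answer: G C A E

Derivation:
Walk down from root: G -> C -> A -> E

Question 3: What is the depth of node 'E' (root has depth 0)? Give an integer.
Path from root to E: G -> C -> A -> E
Depth = number of edges = 3

Answer: 3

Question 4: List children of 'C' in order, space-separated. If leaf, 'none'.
Answer: A D

Derivation:
Node C's children (from adjacency): A, D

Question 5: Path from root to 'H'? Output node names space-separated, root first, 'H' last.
Walk down from root: G -> F -> H

Answer: G F H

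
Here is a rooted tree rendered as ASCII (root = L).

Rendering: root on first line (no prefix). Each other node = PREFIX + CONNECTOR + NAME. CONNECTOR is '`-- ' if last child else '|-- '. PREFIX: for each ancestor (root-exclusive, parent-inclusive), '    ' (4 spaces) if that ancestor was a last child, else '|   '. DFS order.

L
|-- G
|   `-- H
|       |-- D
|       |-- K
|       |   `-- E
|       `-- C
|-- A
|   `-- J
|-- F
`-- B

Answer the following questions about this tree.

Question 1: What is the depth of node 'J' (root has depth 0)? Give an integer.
Path from root to J: L -> A -> J
Depth = number of edges = 2

Answer: 2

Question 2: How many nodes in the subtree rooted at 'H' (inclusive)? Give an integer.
Answer: 5

Derivation:
Subtree rooted at H contains: C, D, E, H, K
Count = 5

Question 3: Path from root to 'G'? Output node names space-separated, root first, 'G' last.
Walk down from root: L -> G

Answer: L G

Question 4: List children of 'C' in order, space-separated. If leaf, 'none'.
Answer: none

Derivation:
Node C's children (from adjacency): (leaf)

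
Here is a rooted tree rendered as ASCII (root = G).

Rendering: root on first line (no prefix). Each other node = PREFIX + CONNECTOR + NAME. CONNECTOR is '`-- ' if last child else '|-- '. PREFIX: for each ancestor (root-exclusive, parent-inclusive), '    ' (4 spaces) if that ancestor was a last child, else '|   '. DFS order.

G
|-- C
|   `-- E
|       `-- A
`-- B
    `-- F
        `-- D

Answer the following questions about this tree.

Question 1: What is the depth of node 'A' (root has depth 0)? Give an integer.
Answer: 3

Derivation:
Path from root to A: G -> C -> E -> A
Depth = number of edges = 3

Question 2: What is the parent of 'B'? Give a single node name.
Scan adjacency: B appears as child of G

Answer: G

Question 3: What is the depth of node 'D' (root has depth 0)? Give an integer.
Path from root to D: G -> B -> F -> D
Depth = number of edges = 3

Answer: 3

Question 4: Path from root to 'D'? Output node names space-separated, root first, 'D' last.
Walk down from root: G -> B -> F -> D

Answer: G B F D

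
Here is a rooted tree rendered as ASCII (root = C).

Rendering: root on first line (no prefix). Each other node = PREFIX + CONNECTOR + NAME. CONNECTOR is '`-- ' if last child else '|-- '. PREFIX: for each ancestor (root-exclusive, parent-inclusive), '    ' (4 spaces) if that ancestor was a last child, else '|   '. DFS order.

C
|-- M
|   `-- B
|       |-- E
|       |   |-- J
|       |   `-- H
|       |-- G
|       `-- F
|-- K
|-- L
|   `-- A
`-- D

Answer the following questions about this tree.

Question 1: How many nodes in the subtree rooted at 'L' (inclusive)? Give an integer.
Answer: 2

Derivation:
Subtree rooted at L contains: A, L
Count = 2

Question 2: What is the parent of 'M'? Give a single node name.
Scan adjacency: M appears as child of C

Answer: C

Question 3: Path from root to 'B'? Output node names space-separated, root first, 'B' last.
Answer: C M B

Derivation:
Walk down from root: C -> M -> B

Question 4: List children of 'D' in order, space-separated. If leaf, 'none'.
Node D's children (from adjacency): (leaf)

Answer: none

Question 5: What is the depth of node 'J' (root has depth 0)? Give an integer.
Path from root to J: C -> M -> B -> E -> J
Depth = number of edges = 4

Answer: 4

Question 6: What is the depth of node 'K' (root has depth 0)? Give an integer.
Path from root to K: C -> K
Depth = number of edges = 1

Answer: 1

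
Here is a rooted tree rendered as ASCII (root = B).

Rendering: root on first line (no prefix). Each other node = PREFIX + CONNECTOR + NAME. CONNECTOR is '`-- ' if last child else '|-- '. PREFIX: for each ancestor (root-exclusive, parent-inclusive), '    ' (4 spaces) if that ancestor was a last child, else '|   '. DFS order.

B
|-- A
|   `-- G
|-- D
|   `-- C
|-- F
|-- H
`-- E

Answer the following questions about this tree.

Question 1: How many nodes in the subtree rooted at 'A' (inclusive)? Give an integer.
Answer: 2

Derivation:
Subtree rooted at A contains: A, G
Count = 2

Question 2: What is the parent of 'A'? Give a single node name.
Answer: B

Derivation:
Scan adjacency: A appears as child of B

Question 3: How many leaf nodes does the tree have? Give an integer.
Leaves (nodes with no children): C, E, F, G, H

Answer: 5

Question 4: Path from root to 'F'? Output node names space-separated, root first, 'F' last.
Walk down from root: B -> F

Answer: B F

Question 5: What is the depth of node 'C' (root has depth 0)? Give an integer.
Answer: 2

Derivation:
Path from root to C: B -> D -> C
Depth = number of edges = 2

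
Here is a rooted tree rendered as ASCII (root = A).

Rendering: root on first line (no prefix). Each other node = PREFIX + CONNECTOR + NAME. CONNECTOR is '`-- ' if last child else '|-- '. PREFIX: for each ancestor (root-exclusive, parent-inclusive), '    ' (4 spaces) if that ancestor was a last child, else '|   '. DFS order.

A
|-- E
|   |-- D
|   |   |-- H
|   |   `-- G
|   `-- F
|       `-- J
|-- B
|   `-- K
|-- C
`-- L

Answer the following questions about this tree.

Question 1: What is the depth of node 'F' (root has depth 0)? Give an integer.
Answer: 2

Derivation:
Path from root to F: A -> E -> F
Depth = number of edges = 2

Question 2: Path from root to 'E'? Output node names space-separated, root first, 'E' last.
Answer: A E

Derivation:
Walk down from root: A -> E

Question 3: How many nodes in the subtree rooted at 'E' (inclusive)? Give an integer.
Subtree rooted at E contains: D, E, F, G, H, J
Count = 6

Answer: 6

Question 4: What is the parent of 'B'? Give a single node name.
Scan adjacency: B appears as child of A

Answer: A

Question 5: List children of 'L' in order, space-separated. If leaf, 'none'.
Answer: none

Derivation:
Node L's children (from adjacency): (leaf)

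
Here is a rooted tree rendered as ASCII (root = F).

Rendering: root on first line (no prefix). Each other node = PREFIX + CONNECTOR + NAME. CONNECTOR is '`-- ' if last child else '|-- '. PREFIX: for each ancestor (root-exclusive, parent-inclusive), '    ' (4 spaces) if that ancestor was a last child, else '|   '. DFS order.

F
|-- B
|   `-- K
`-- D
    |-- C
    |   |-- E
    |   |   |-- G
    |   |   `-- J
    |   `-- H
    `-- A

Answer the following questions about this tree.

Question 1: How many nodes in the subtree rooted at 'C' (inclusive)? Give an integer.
Subtree rooted at C contains: C, E, G, H, J
Count = 5

Answer: 5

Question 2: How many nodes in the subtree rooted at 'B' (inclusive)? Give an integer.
Subtree rooted at B contains: B, K
Count = 2

Answer: 2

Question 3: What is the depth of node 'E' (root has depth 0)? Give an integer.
Answer: 3

Derivation:
Path from root to E: F -> D -> C -> E
Depth = number of edges = 3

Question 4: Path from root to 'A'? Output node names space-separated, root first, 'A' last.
Answer: F D A

Derivation:
Walk down from root: F -> D -> A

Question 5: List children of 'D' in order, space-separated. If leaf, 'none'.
Node D's children (from adjacency): C, A

Answer: C A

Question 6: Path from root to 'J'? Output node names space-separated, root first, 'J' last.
Answer: F D C E J

Derivation:
Walk down from root: F -> D -> C -> E -> J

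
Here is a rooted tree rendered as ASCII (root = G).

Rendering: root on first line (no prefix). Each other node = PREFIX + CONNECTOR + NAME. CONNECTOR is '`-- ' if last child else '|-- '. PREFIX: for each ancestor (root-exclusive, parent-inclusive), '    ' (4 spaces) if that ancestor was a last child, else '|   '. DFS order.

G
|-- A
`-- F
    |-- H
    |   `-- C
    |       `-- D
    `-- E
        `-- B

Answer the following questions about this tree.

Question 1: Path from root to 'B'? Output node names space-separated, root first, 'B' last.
Answer: G F E B

Derivation:
Walk down from root: G -> F -> E -> B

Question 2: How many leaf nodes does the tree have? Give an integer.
Answer: 3

Derivation:
Leaves (nodes with no children): A, B, D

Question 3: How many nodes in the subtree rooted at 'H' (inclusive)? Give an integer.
Subtree rooted at H contains: C, D, H
Count = 3

Answer: 3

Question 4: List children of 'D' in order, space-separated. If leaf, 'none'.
Answer: none

Derivation:
Node D's children (from adjacency): (leaf)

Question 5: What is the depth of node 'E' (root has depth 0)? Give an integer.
Path from root to E: G -> F -> E
Depth = number of edges = 2

Answer: 2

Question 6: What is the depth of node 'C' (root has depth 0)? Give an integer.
Path from root to C: G -> F -> H -> C
Depth = number of edges = 3

Answer: 3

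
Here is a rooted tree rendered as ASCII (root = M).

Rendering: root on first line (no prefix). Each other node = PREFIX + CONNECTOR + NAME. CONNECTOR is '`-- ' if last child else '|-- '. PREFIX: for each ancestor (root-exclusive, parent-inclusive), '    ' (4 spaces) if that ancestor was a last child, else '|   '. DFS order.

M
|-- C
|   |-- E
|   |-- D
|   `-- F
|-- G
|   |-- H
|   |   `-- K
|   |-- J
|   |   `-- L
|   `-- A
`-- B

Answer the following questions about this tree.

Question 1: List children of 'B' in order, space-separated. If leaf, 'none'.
Answer: none

Derivation:
Node B's children (from adjacency): (leaf)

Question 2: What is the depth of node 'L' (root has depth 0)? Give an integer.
Path from root to L: M -> G -> J -> L
Depth = number of edges = 3

Answer: 3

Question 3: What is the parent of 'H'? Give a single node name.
Answer: G

Derivation:
Scan adjacency: H appears as child of G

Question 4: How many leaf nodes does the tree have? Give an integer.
Answer: 7

Derivation:
Leaves (nodes with no children): A, B, D, E, F, K, L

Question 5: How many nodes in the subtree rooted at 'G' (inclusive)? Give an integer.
Answer: 6

Derivation:
Subtree rooted at G contains: A, G, H, J, K, L
Count = 6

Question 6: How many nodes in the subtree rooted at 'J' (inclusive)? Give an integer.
Subtree rooted at J contains: J, L
Count = 2

Answer: 2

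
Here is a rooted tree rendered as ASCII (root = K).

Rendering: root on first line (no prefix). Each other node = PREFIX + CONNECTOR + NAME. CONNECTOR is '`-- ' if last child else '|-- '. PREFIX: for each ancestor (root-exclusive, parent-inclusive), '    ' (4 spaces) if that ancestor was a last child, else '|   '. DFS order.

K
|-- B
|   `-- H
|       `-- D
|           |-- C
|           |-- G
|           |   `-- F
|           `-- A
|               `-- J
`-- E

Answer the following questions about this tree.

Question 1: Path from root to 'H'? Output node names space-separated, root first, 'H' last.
Answer: K B H

Derivation:
Walk down from root: K -> B -> H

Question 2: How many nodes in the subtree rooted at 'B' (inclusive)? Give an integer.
Subtree rooted at B contains: A, B, C, D, F, G, H, J
Count = 8

Answer: 8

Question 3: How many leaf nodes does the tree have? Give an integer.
Leaves (nodes with no children): C, E, F, J

Answer: 4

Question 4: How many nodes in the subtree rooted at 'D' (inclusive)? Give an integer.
Subtree rooted at D contains: A, C, D, F, G, J
Count = 6

Answer: 6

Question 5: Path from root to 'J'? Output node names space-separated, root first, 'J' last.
Answer: K B H D A J

Derivation:
Walk down from root: K -> B -> H -> D -> A -> J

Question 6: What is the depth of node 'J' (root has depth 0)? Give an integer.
Path from root to J: K -> B -> H -> D -> A -> J
Depth = number of edges = 5

Answer: 5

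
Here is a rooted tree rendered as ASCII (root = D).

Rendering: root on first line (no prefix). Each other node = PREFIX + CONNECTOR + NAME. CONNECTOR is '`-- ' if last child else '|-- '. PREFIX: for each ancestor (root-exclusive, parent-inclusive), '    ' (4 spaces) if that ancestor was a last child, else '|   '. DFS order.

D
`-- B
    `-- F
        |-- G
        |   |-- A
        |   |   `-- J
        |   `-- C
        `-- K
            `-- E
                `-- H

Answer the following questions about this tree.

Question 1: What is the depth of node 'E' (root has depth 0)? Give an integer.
Answer: 4

Derivation:
Path from root to E: D -> B -> F -> K -> E
Depth = number of edges = 4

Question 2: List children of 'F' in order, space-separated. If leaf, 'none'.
Node F's children (from adjacency): G, K

Answer: G K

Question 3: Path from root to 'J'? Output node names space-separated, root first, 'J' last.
Walk down from root: D -> B -> F -> G -> A -> J

Answer: D B F G A J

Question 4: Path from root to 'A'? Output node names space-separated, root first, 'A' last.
Answer: D B F G A

Derivation:
Walk down from root: D -> B -> F -> G -> A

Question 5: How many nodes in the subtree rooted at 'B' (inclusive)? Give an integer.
Answer: 9

Derivation:
Subtree rooted at B contains: A, B, C, E, F, G, H, J, K
Count = 9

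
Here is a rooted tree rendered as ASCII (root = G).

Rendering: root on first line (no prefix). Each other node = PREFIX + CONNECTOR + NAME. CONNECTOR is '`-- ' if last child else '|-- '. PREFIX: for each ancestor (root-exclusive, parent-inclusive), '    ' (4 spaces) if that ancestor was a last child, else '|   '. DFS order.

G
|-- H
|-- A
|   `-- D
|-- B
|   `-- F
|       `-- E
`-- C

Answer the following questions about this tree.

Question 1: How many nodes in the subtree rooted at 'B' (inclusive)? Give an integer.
Subtree rooted at B contains: B, E, F
Count = 3

Answer: 3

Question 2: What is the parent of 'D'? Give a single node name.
Scan adjacency: D appears as child of A

Answer: A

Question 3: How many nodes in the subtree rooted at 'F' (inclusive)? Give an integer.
Answer: 2

Derivation:
Subtree rooted at F contains: E, F
Count = 2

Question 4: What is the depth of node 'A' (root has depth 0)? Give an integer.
Answer: 1

Derivation:
Path from root to A: G -> A
Depth = number of edges = 1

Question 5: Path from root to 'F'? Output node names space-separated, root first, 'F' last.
Walk down from root: G -> B -> F

Answer: G B F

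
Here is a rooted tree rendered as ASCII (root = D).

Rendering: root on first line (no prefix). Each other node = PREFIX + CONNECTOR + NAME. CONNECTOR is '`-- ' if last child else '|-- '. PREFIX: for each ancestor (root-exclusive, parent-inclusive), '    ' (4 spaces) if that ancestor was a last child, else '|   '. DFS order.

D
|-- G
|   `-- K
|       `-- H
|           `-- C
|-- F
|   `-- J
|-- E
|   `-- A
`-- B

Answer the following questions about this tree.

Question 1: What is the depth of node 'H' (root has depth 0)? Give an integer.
Path from root to H: D -> G -> K -> H
Depth = number of edges = 3

Answer: 3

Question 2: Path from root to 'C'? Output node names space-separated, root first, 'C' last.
Answer: D G K H C

Derivation:
Walk down from root: D -> G -> K -> H -> C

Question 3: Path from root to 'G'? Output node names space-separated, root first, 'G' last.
Answer: D G

Derivation:
Walk down from root: D -> G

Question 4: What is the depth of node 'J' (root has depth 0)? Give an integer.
Answer: 2

Derivation:
Path from root to J: D -> F -> J
Depth = number of edges = 2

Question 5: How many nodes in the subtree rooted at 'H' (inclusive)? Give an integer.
Answer: 2

Derivation:
Subtree rooted at H contains: C, H
Count = 2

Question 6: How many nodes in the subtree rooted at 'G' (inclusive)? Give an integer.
Subtree rooted at G contains: C, G, H, K
Count = 4

Answer: 4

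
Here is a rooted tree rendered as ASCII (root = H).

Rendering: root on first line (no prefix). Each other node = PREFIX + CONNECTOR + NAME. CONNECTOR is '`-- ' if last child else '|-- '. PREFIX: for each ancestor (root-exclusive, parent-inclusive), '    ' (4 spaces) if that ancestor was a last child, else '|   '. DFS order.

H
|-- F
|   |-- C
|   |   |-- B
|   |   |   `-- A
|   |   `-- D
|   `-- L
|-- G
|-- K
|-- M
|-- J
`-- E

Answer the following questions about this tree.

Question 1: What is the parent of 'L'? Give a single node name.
Answer: F

Derivation:
Scan adjacency: L appears as child of F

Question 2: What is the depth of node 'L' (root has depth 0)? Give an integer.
Answer: 2

Derivation:
Path from root to L: H -> F -> L
Depth = number of edges = 2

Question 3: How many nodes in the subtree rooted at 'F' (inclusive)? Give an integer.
Subtree rooted at F contains: A, B, C, D, F, L
Count = 6

Answer: 6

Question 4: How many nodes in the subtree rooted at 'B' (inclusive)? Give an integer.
Subtree rooted at B contains: A, B
Count = 2

Answer: 2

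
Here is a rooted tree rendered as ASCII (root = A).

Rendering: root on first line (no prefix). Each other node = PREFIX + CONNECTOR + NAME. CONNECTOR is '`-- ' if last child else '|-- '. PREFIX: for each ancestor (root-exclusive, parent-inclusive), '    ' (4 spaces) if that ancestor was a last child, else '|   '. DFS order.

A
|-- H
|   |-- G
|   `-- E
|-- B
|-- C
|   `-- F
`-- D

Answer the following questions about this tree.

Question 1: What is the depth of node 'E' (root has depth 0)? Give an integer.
Answer: 2

Derivation:
Path from root to E: A -> H -> E
Depth = number of edges = 2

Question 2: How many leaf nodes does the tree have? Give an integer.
Answer: 5

Derivation:
Leaves (nodes with no children): B, D, E, F, G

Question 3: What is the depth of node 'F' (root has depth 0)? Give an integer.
Answer: 2

Derivation:
Path from root to F: A -> C -> F
Depth = number of edges = 2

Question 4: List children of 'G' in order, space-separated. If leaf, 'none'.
Node G's children (from adjacency): (leaf)

Answer: none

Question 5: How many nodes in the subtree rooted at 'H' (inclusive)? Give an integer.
Subtree rooted at H contains: E, G, H
Count = 3

Answer: 3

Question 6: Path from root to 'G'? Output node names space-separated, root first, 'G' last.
Walk down from root: A -> H -> G

Answer: A H G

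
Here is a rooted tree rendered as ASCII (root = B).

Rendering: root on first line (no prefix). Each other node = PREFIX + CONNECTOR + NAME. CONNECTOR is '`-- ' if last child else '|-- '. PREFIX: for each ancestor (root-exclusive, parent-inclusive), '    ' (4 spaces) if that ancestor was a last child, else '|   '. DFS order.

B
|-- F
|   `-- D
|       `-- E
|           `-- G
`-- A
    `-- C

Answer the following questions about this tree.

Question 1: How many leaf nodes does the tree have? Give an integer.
Leaves (nodes with no children): C, G

Answer: 2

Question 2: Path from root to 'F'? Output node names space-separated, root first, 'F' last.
Answer: B F

Derivation:
Walk down from root: B -> F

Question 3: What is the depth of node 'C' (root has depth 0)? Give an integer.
Answer: 2

Derivation:
Path from root to C: B -> A -> C
Depth = number of edges = 2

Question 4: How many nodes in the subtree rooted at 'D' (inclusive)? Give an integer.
Answer: 3

Derivation:
Subtree rooted at D contains: D, E, G
Count = 3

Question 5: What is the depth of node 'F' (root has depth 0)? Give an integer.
Path from root to F: B -> F
Depth = number of edges = 1

Answer: 1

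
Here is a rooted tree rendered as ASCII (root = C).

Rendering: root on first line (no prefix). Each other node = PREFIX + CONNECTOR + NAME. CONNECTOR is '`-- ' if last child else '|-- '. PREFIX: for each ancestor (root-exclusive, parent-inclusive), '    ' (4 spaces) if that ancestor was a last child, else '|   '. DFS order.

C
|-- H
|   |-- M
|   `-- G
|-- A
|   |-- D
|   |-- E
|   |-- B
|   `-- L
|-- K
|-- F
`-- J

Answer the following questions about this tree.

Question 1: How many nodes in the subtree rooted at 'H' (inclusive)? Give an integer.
Answer: 3

Derivation:
Subtree rooted at H contains: G, H, M
Count = 3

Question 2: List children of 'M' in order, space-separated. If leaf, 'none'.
Node M's children (from adjacency): (leaf)

Answer: none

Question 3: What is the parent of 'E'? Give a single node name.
Scan adjacency: E appears as child of A

Answer: A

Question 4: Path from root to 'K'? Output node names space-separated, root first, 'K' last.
Answer: C K

Derivation:
Walk down from root: C -> K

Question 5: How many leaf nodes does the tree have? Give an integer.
Answer: 9

Derivation:
Leaves (nodes with no children): B, D, E, F, G, J, K, L, M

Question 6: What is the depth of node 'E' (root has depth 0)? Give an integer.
Path from root to E: C -> A -> E
Depth = number of edges = 2

Answer: 2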